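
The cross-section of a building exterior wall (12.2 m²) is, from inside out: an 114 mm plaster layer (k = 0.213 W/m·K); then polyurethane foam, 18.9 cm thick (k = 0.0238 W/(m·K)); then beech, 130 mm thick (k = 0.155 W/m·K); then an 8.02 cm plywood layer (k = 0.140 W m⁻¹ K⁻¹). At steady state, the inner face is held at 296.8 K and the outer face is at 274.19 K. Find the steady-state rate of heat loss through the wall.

Resistance network (inner→outer):
  R_plaster = L/(kA) = 0.114/(0.213·12.2) = 0.04387 K/W
  R_polyurethane foam = L/(kA) = 0.189/(0.0238·12.2) = 0.6509 K/W
  R_beech = L/(kA) = 0.130/(0.155·12.2) = 0.06875 K/W
  R_plywood = L/(kA) = 0.0802/(0.140·12.2) = 0.04696 K/W
ΣR = 0.04387 + 0.6509 + 0.06875 + 0.04696 = 0.8105 K/W
Q = ΔT/ΣR = (296.8 K − 274.19 K)/0.8105 = 27.9 W

Q = 27.9 W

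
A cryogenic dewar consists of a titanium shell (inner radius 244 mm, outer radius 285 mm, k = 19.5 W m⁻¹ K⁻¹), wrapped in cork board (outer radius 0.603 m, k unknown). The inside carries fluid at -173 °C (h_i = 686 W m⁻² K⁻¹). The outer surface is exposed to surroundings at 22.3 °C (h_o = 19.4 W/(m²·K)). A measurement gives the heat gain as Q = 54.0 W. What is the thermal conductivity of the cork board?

k = 0.0409 W/m·K

ΣR = ΔT/Q = |-173 − 22.3|/54.0 = 3.617 K/W
Known resistances:
  R_conv,in = 1/(4πr²h) = 1/(4π·0.244²·686) = 0.001948 K/W
  R_titanium = (1/0.244 − 1/0.285)/(4πk) = 0.5896/(4π·19.5) = 0.002406 K/W
  R_conv,out = 1/(4πr²h) = 1/(4π·0.603²·19.4) = 0.01128 K/W
R_cork board = ΣR − ΣR_known = 3.617 − 0.01563 = 3.601 K/W
(1/r₁−1/r₂)/(4πk) = 3.601 ⇒ k = 1.850/(4π·3.601) = 0.0409 W/m·K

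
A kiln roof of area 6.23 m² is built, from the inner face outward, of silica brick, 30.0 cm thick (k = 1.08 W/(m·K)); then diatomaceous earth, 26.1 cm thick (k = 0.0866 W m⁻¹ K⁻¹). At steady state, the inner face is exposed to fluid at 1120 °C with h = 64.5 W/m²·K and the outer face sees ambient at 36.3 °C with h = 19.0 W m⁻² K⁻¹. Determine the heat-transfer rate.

Series thermal resistances, inner to outer:
  R_conv,in = 1/(hA) = 1/(64.5·6.23) = 0.002489 K/W
  R_silica brick = L/(kA) = 0.300/(1.08·6.23) = 0.04459 K/W
  R_diatomaceous earth = L/(kA) = 0.261/(0.0866·6.23) = 0.4838 K/W
  R_conv,out = 1/(hA) = 1/(19.0·6.23) = 0.008448 K/W
ΣR = 0.002489 + 0.04459 + 0.4838 + 0.008448 = 0.5393 K/W
Q = ΔT/ΣR = (1120 °C − 36.3 °C)/0.5393 = 2010 W

Q = 2.01 kW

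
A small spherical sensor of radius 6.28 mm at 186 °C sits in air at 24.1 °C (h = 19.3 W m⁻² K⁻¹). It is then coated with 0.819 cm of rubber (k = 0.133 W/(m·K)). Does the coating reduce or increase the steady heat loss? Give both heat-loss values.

increases: 1.55 → 2.20 W

Critical radius for a sphere: r_cr = 2k/h = 0.0138 m = 1.38 cm.
Outer radius after coating: r₂ = 0.00628 + 0.00819 = 0.01447 m.
r₁ < r_cr < r₂: heat loss rises to a maximum at r_cr then falls. Whether the coating helps depends on whether Q(r₂) has dropped back below Q(r₁).
Bare: R = 1/(4πr₁²h) = 104.5 K/W; Q = 161.9/104.5 = 1.55 W.
Coated: R = R_cond + R_conv = 73.62 K/W; Q = 161.9/73.62 = 2.20 W.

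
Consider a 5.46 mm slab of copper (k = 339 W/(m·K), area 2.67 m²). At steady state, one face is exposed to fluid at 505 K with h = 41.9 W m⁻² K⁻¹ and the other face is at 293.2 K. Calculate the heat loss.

Series thermal resistances, inner to outer:
  R_conv,in = 1/(hA) = 1/(41.9·2.67) = 0.008939 K/W
  R_copper = L/(kA) = 0.00546/(339·2.67) = 6.032×10^-6 K/W
ΣR = 0.008939 + 6.032×10^-6 = 0.008945 K/W
Q = ΔT/ΣR = (505 K − 293.2 K)/0.008945 = 23700 W

Q = 23700 W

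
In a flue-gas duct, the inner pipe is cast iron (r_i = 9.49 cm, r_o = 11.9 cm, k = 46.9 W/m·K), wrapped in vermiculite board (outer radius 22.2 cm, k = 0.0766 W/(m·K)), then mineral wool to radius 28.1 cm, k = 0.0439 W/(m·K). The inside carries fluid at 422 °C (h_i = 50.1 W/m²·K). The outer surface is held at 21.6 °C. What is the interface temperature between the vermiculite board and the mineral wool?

Series thermal resistances, inner to outer:
  R'_conv,in = 1/(2πr h) = 1/(2π·0.0949·50.1) = 0.03347 m·K/W
  R'_cast iron = ln(0.119/0.0949)/(2πk) = 0.2263/(2π·46.9) = 7.679×10^-4 m·K/W
  R'_vermiculite board = ln(0.222/0.119)/(2πk) = 0.6236/(2π·0.0766) = 1.296 m·K/W
  R'_mineral wool = ln(0.281/0.222)/(2πk) = 0.2357/(2π·0.0439) = 0.8544 m·K/W
ΣR = 0.03347 + 7.679×10^-4 + 1.296 + 0.8544 = 2.185 m·K/W
Q' = ΔT/ΣR = (422 °C − 21.6 °C)/2.185 = 183.2 W/m
From the inner boundary to the vermiculite board/mineral wool interface, ΣR_partial = 1.330 m·K/W.
T_interface = T_in − Q'·ΣR_partial = 422 °C − (183.2)(1.330) = 178 °C

T = 178 °C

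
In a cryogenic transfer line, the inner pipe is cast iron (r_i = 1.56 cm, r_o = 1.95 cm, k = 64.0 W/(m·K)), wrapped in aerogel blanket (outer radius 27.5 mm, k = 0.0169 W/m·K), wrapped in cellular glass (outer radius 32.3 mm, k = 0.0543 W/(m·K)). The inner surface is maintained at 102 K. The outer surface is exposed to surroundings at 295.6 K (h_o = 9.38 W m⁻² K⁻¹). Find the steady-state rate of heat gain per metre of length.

Resistance network (inner→outer):
  R'_cast iron = ln(0.0195/0.0156)/(2πk) = 0.2231/(2π·64.0) = 5.549×10^-4 m·K/W
  R'_aerogel blanket = ln(0.0275/0.0195)/(2πk) = 0.3438/(2π·0.0169) = 3.237 m·K/W
  R'_cellular glass = ln(0.0323/0.0275)/(2πk) = 0.1609/(2π·0.0543) = 0.4715 m·K/W
  R'_conv,out = 1/(2πr h) = 1/(2π·0.0323·9.38) = 0.5253 m·K/W
ΣR = 5.549×10^-4 + 3.237 + 0.4715 + 0.5253 = 4.234 m·K/W
Q' = ΔT/ΣR = (102 K − 295.6 K)/4.234 = -45.7 W/m
(Negative Q' ⇒ heat flows inward; heat gain = 45.7 W/m.)

Q' = 45.7 W/m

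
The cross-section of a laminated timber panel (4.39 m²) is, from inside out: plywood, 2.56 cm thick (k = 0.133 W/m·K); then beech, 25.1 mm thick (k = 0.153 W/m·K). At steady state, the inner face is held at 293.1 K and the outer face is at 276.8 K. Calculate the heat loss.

Resistance network (inner→outer):
  R_plywood = L/(kA) = 0.0256/(0.133·4.39) = 0.04385 K/W
  R_beech = L/(kA) = 0.0251/(0.153·4.39) = 0.03737 K/W
ΣR = 0.04385 + 0.03737 = 0.08122 K/W
Q = ΔT/ΣR = (293.1 K − 276.8 K)/0.08122 = 201 W

Q = 201 W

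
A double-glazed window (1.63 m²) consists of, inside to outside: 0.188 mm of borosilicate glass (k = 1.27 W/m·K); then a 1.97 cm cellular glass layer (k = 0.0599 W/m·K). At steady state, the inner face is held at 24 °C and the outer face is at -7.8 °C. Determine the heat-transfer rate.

Q = 158 W

Series thermal resistances, inner to outer:
  R_borosilicate glass = L/(kA) = 1.88×10^-4/(1.27·1.63) = 9.082×10^-5 K/W
  R_cellular glass = L/(kA) = 0.0197/(0.0599·1.63) = 0.2018 K/W
ΣR = 9.082×10^-5 + 0.2018 = 0.2019 K/W
Q = ΔT/ΣR = (24 °C − -7.8 °C)/0.2019 = 158 W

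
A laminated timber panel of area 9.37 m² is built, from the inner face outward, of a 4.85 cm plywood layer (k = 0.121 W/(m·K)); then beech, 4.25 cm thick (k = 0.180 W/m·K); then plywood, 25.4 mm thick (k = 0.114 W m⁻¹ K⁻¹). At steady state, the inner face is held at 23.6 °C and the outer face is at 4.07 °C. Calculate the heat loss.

Series thermal resistances, inner to outer:
  R_plywood = L/(kA) = 0.0485/(0.121·9.37) = 0.04278 K/W
  R_beech = L/(kA) = 0.0425/(0.180·9.37) = 0.02520 K/W
  R_plywood = L/(kA) = 0.0254/(0.114·9.37) = 0.02378 K/W
ΣR = 0.04278 + 0.02520 + 0.02378 = 0.09176 K/W
Q = ΔT/ΣR = (23.6 °C − 4.07 °C)/0.09176 = 213 W

Q = 213 W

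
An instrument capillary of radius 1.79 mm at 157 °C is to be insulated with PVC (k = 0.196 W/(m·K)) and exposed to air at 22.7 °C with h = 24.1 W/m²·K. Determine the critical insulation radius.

r_cr = 0.813 cm

For a cylinder, r_cr = k_ins/h = 0.196/24.1 = 0.00813 m = 0.813 cm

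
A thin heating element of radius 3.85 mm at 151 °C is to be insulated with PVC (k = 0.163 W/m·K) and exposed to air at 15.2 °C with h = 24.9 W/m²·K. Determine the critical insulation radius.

r_cr = 0.655 cm

For a cylinder, r_cr = k_ins/h = 0.163/24.9 = 0.00655 m = 0.655 cm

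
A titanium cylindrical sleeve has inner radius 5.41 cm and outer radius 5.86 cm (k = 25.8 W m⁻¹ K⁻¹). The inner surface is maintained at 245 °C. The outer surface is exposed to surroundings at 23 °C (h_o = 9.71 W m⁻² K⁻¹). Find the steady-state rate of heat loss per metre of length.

Q' = 792 W/m

Treat each layer as a resistance in series:
  R'_titanium = ln(0.0586/0.0541)/(2πk) = 0.07990/(2π·25.8) = 4.929×10^-4 m·K/W
  R'_conv,out = 1/(2πr h) = 1/(2π·0.0586·9.71) = 0.2797 m·K/W
ΣR = 4.929×10^-4 + 0.2797 = 0.2802 m·K/W
Q' = ΔT/ΣR = (245 °C − 23 °C)/0.2802 = 792 W/m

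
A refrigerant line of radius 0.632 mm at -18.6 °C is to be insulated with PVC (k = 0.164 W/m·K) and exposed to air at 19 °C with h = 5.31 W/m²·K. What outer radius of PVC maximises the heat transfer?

For a cylinder, r_cr = k_ins/h = 0.164/5.31 = 0.0309 m = 3.09 cm

r_cr = 3.09 cm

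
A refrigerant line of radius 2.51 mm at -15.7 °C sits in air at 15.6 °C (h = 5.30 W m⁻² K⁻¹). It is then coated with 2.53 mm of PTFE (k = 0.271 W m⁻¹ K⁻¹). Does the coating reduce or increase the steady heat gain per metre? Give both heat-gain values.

Critical radius for a cylinder: r_cr = k/h = 0.0511 m = 5.11 cm.
Outer radius after coating: r₂ = 0.00251 + 0.00253 = 0.00504 m.
Since r₁ < r_cr and r₂ ≤ r_cr, the coating moves toward the maximum at r_cr — heat gain rises.
Bare: R = 1/(2πr₁h) = 11.96 m·K/W; Q = 31.3/11.96 = 2.62 W/m.
Coated: R = R_cond + R_conv = 6.368 m·K/W; Q = 31.3/6.368 = 4.92 W/m.

increases: 2.62 → 4.92 W/m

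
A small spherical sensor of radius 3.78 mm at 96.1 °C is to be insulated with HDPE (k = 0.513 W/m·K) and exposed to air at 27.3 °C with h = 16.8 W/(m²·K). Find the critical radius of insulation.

r_cr = 6.11 cm

For a sphere, r_cr = 2k_ins/h = 2·0.513/16.8 = 0.0611 m = 6.11 cm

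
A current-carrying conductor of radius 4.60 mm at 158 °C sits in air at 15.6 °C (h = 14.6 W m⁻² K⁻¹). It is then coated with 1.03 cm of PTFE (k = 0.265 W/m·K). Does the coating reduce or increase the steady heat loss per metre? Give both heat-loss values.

increases: 60.1 → 99.1 W/m

Critical radius for a cylinder: r_cr = k/h = 0.0182 m = 1.82 cm.
Outer radius after coating: r₂ = 0.00460 + 0.0103 = 0.01490 m.
Since r₁ < r_cr and r₂ ≤ r_cr, the coating moves toward the maximum at r_cr — heat loss rises.
Bare: R = 1/(2πr₁h) = 2.370 m·K/W; Q = 142.4/2.370 = 60.1 W/m.
Coated: R = R_cond + R_conv = 1.437 m·K/W; Q = 142.4/1.437 = 99.1 W/m.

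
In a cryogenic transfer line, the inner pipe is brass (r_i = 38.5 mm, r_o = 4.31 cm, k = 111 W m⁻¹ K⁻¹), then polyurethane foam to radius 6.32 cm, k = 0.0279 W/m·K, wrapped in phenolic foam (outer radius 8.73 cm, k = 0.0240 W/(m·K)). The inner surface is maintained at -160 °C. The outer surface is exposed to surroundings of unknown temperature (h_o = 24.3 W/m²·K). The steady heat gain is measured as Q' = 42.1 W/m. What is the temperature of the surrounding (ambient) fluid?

Sum the resistances:
  R'_brass = ln(0.0431/0.0385)/(2πk) = 0.1129/(2π·111) = 1.618×10^-4 m·K/W
  R'_polyurethane foam = ln(0.0632/0.0431)/(2πk) = 0.3828/(2π·0.0279) = 2.184 m·K/W
  R'_phenolic foam = ln(0.0873/0.0632)/(2πk) = 0.3230/(2π·0.0240) = 2.142 m·K/W
  R'_conv,out = 1/(2πr h) = 1/(2π·0.0873·24.3) = 0.07502 m·K/W
ΣR = 4.401 m·K/W
ΔT = Q'·ΣR = 42.1 × 4.401 = 185.3 K
Heat flows inward, so T_out = T_in + ΔT = -160 + 185.3 = 25.3 °C

T_out = 25.3 °C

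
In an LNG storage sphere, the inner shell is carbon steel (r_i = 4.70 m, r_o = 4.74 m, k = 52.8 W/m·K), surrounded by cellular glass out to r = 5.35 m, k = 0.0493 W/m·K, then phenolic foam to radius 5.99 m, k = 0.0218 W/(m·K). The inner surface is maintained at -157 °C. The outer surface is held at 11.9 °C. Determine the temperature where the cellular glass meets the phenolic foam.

Series thermal resistances, inner to outer:
  R_carbon steel = (1/4.70 − 1/4.74)/(4πk) = 0.001795/(4π·52.8) = 2.706×10^-6 K/W
  R_cellular glass = (1/4.74 − 1/5.35)/(4πk) = 0.02405/(4π·0.0493) = 0.03883 K/W
  R_phenolic foam = (1/5.35 − 1/5.99)/(4πk) = 0.01997/(4π·0.0218) = 0.07290 K/W
ΣR = 2.706×10^-6 + 0.03883 + 0.07290 = 0.1117 K/W
Q = ΔT/ΣR = (-157 °C − 11.9 °C)/0.1117 = -1512 W
From the inner boundary to the cellular glass/phenolic foam interface, ΣR_partial = 0.03883 K/W.
T_interface = T_in − Q·ΣR_partial = -157 °C − (-1512)(0.03883) = -98.3 °C

T = -98.3 °C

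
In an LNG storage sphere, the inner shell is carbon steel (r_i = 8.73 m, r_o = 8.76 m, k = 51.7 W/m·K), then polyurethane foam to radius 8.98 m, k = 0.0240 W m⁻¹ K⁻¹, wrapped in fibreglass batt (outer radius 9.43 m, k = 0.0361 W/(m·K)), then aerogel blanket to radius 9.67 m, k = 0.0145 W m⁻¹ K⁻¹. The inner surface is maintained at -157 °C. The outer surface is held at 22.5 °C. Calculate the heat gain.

Q = 5.07 kW

Series thermal resistances, inner to outer:
  R_carbon steel = (1/8.73 − 1/8.76)/(4πk) = 3.923×10^-4/(4π·51.7) = 6.038×10^-7 K/W
  R_polyurethane foam = (1/8.76 − 1/8.98)/(4πk) = 0.002797/(4π·0.0240) = 0.009273 K/W
  R_fibreglass batt = (1/8.98 − 1/9.43)/(4πk) = 0.005314/(4π·0.0361) = 0.01171 K/W
  R_aerogel blanket = (1/9.43 − 1/9.67)/(4πk) = 0.002632/(4π·0.0145) = 0.01444 K/W
ΣR = 6.038×10^-7 + 0.009273 + 0.01171 + 0.01444 = 0.03542 K/W
Q = ΔT/ΣR = (-157 °C − 22.5 °C)/0.03542 = -5070 W
(Negative Q ⇒ heat flows inward; heat gain = 5070 W.)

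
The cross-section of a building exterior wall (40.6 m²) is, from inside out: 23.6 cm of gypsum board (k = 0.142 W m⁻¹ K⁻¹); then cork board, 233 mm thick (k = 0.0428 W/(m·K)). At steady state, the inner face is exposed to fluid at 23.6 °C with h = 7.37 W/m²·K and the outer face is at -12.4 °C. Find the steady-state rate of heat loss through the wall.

Q = 202 W

Resistance network (inner→outer):
  R_conv,in = 1/(hA) = 1/(7.37·40.6) = 0.003342 K/W
  R_gypsum board = L/(kA) = 0.236/(0.142·40.6) = 0.04094 K/W
  R_cork board = L/(kA) = 0.233/(0.0428·40.6) = 0.1341 K/W
ΣR = 0.003342 + 0.04094 + 0.1341 = 0.1784 K/W
Q = ΔT/ΣR = (23.6 °C − -12.4 °C)/0.1784 = 202 W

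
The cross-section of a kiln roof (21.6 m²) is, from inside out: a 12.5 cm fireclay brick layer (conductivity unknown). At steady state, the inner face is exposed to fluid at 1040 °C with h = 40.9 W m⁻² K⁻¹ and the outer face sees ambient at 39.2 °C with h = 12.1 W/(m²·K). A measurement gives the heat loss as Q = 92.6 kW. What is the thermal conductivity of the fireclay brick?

k = 0.989 W/m·K

ΣR = ΔT/Q = |1040 − 39.2|/92600 = 0.01081 K/W
Known resistances:
  R_conv,in = 1/(hA) = 1/(40.9·21.6) = 0.001132 K/W
  R_conv,out = 1/(hA) = 1/(12.1·21.6) = 0.003826 K/W
R_fireclay brick = ΣR − ΣR_known = 0.01081 − 0.004958 = 0.005852 K/W
L/(kA) = 0.005852 ⇒ k = 0.125/(0.005852·21.6) = 0.989 W/m·K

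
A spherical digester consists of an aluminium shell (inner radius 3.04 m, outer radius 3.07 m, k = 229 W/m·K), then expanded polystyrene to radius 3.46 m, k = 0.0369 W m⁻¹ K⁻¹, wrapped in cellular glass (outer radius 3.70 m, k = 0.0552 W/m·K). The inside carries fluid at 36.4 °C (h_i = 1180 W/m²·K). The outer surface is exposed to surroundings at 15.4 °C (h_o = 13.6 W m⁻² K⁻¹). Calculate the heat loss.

Q = 197 W

Treat each layer as a resistance in series:
  R_conv,in = 1/(4πr²h) = 1/(4π·3.04²·1180) = 7.297×10^-6 K/W
  R_aluminium = (1/3.04 − 1/3.07)/(4πk) = 0.003214/(4π·229) = 1.117×10^-6 K/W
  R_expanded polystyrene = (1/3.07 − 1/3.46)/(4πk) = 0.03672/(4π·0.0369) = 0.07918 K/W
  R_cellular glass = (1/3.46 − 1/3.70)/(4πk) = 0.01875/(4π·0.0552) = 0.02703 K/W
  R_conv,out = 1/(4πr²h) = 1/(4π·3.70²·13.6) = 4.274×10^-4 K/W
ΣR = 7.297×10^-6 + 1.117×10^-6 + 0.07918 + 0.02703 + 4.274×10^-4 = 0.1066 K/W
Q = ΔT/ΣR = (36.4 °C − 15.4 °C)/0.1066 = 197 W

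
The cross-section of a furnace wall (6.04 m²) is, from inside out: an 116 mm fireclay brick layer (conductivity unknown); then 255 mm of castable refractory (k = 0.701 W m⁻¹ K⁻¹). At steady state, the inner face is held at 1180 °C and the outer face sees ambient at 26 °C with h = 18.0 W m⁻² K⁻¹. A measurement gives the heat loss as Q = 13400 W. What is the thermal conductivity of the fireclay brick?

ΣR = ΔT/Q = |1180 − 26|/13400 = 0.08612 K/W
Known resistances:
  R_castable refractory = L/(kA) = 0.255/(0.701·6.04) = 0.06023 K/W
  R_conv,out = 1/(hA) = 1/(18.0·6.04) = 0.009198 K/W
R_fireclay brick = ΣR − ΣR_known = 0.08612 − 0.06943 = 0.01669 K/W
L/(kA) = 0.01669 ⇒ k = 0.116/(0.01669·6.04) = 1.15 W/m·K

k = 1.15 W/m·K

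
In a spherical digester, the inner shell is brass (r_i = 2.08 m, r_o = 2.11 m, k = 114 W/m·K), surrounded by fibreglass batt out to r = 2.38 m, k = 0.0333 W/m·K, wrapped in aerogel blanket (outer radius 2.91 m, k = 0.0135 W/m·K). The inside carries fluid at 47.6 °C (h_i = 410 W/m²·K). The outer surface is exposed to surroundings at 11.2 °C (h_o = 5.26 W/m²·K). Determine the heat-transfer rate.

Series thermal resistances, inner to outer:
  R_conv,in = 1/(4πr²h) = 1/(4π·2.08²·410) = 4.486×10^-5 K/W
  R_brass = (1/2.08 − 1/2.11)/(4πk) = 0.006836/(4π·114) = 4.772×10^-6 K/W
  R_fibreglass batt = (1/2.11 − 1/2.38)/(4πk) = 0.05377/(4π·0.0333) = 0.1285 K/W
  R_aerogel blanket = (1/2.38 − 1/2.91)/(4πk) = 0.07653/(4π·0.0135) = 0.4511 K/W
  R_conv,out = 1/(4πr²h) = 1/(4π·2.91²·5.26) = 0.001787 K/W
ΣR = 4.486×10^-5 + 4.772×10^-6 + 0.1285 + 0.4511 + 0.001787 = 0.5814 K/W
Q = ΔT/ΣR = (47.6 °C − 11.2 °C)/0.5814 = 62.6 W

Q = 62.6 W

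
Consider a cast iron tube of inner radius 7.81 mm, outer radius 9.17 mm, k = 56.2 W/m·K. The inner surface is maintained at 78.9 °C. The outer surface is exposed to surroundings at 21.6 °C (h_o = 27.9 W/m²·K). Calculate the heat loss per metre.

Treat each layer as a resistance in series:
  R'_cast iron = ln(0.00917/0.00781)/(2πk) = 0.1605/(2π·56.2) = 4.546×10^-4 m·K/W
  R'_conv,out = 1/(2πr h) = 1/(2π·0.00917·27.9) = 0.6221 m·K/W
ΣR = 4.546×10^-4 + 0.6221 = 0.6226 m·K/W
Q' = ΔT/ΣR = (78.9 °C − 21.6 °C)/0.6226 = 92.0 W/m

Q' = 92.0 W/m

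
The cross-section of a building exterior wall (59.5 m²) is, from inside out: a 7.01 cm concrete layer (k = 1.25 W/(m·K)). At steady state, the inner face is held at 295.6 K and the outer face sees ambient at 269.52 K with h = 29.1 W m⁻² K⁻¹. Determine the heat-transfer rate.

Q = 17200 W

Resistance network (inner→outer):
  R_concrete = L/(kA) = 0.0701/(1.25·59.5) = 9.425×10^-4 K/W
  R_conv,out = 1/(hA) = 1/(29.1·59.5) = 5.776×10^-4 K/W
ΣR = 9.425×10^-4 + 5.776×10^-4 = 0.001520 K/W
Q = ΔT/ΣR = (295.6 K − 269.52 K)/0.001520 = 17200 W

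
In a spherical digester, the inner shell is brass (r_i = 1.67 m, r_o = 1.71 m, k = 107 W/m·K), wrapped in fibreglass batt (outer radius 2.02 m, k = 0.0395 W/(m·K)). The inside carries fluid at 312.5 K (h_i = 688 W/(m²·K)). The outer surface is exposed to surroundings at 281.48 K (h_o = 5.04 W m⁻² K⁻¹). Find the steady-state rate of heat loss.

Resistance network (inner→outer):
  R_conv,in = 1/(4πr²h) = 1/(4π·1.67²·688) = 4.147×10^-5 K/W
  R_brass = (1/1.67 − 1/1.71)/(4πk) = 0.01401/(4π·107) = 1.042×10^-5 K/W
  R_fibreglass batt = (1/1.71 − 1/2.02)/(4πk) = 0.08975/(4π·0.0395) = 0.1808 K/W
  R_conv,out = 1/(4πr²h) = 1/(4π·2.02²·5.04) = 0.003870 K/W
ΣR = 4.147×10^-5 + 1.042×10^-5 + 0.1808 + 0.003870 = 0.1847 K/W
Q = ΔT/ΣR = (312.5 K − 281.48 K)/0.1847 = 168 W

Q = 168 W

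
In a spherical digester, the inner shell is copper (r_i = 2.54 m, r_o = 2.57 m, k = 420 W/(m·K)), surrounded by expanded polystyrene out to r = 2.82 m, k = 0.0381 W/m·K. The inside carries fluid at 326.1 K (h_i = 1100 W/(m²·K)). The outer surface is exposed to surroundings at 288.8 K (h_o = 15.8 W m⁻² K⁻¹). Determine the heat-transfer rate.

Series thermal resistances, inner to outer:
  R_conv,in = 1/(4πr²h) = 1/(4π·2.54²·1100) = 1.121×10^-5 K/W
  R_copper = (1/2.54 − 1/2.57)/(4πk) = 0.004596/(4π·420) = 8.708×10^-7 K/W
  R_expanded polystyrene = (1/2.57 − 1/2.82)/(4πk) = 0.03450/(4π·0.0381) = 0.07205 K/W
  R_conv,out = 1/(4πr²h) = 1/(4π·2.82²·15.8) = 6.333×10^-4 K/W
ΣR = 1.121×10^-5 + 8.708×10^-7 + 0.07205 + 6.333×10^-4 = 0.07270 K/W
Q = ΔT/ΣR = (326.1 K − 288.8 K)/0.07270 = 513 W

Q = 513 W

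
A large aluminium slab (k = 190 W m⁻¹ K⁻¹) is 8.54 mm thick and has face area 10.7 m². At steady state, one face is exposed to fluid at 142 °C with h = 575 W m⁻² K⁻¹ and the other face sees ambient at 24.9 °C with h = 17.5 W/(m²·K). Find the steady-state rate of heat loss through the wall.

Q = 21.3 kW

Resistance network (inner→outer):
  R_conv,in = 1/(hA) = 1/(575·10.7) = 1.625×10^-4 K/W
  R_aluminium = L/(kA) = 0.00854/(190·10.7) = 4.201×10^-6 K/W
  R_conv,out = 1/(hA) = 1/(17.5·10.7) = 0.005340 K/W
ΣR = 1.625×10^-4 + 4.201×10^-6 + 0.005340 = 0.005507 K/W
Q = ΔT/ΣR = (142 °C − 24.9 °C)/0.005507 = 21300 W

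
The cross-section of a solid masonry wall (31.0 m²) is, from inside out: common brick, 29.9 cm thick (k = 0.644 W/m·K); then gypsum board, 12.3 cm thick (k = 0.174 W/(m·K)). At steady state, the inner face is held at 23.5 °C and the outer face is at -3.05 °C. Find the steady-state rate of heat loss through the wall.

Treat each layer as a resistance in series:
  R_common brick = L/(kA) = 0.299/(0.644·31.0) = 0.01498 K/W
  R_gypsum board = L/(kA) = 0.123/(0.174·31.0) = 0.02280 K/W
ΣR = 0.01498 + 0.02280 = 0.03778 K/W
Q = ΔT/ΣR = (23.5 °C − -3.05 °C)/0.03778 = 703 W

Q = 703 W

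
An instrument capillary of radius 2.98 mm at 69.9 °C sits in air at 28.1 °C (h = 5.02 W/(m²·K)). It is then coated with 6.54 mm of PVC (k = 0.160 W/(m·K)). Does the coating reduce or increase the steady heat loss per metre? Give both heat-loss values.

Critical radius for a cylinder: r_cr = k/h = 0.0319 m = 3.19 cm.
Outer radius after coating: r₂ = 0.00298 + 0.00654 = 0.00952 m.
Since r₁ < r_cr and r₂ ≤ r_cr, the coating moves toward the maximum at r_cr — heat loss rises.
Bare: R = 1/(2πr₁h) = 10.64 m·K/W; Q = 41.8/10.64 = 3.93 W/m.
Coated: R = R_cond + R_conv = 4.486 m·K/W; Q = 41.8/4.486 = 9.32 W/m.

increases: 3.93 → 9.32 W/m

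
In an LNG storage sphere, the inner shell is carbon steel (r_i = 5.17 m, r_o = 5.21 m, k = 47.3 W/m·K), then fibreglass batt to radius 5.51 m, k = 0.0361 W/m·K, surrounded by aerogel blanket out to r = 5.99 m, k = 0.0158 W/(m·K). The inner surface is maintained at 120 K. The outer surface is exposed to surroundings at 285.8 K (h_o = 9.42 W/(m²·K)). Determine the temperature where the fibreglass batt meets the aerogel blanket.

Series thermal resistances, inner to outer:
  R_carbon steel = (1/5.17 − 1/5.21)/(4πk) = 0.001485/(4π·47.3) = 2.498×10^-6 K/W
  R_fibreglass batt = (1/5.21 − 1/5.51)/(4πk) = 0.01045/(4π·0.0361) = 0.02304 K/W
  R_aerogel blanket = (1/5.51 − 1/5.99)/(4πk) = 0.01454/(4π·0.0158) = 0.07325 K/W
  R_conv,out = 1/(4πr²h) = 1/(4π·5.99²·9.42) = 2.354×10^-4 K/W
ΣR = 2.498×10^-6 + 0.02304 + 0.07325 + 2.354×10^-4 = 0.09653 K/W
Q = ΔT/ΣR = (120 K − 285.8 K)/0.09653 = -1718 W
From the inner boundary to the fibreglass batt/aerogel blanket interface, ΣR_partial = 0.02304 K/W.
T_interface = T_in − Q·ΣR_partial = 120 K − (-1718)(0.02304) = 160 K

T = 160 K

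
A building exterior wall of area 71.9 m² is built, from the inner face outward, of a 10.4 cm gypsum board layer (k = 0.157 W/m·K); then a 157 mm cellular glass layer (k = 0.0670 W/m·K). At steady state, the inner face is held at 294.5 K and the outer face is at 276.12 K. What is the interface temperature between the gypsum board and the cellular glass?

Series thermal resistances, inner to outer:
  R_gypsum board = L/(kA) = 0.104/(0.157·71.9) = 0.009213 K/W
  R_cellular glass = L/(kA) = 0.157/(0.0670·71.9) = 0.03259 K/W
ΣR = 0.009213 + 0.03259 = 0.04180 K/W
Q = ΔT/ΣR = (294.5 K − 276.12 K)/0.04180 = 439.7 W
From the inner boundary to the gypsum board/cellular glass interface, ΣR_partial = 0.009213 K/W.
T_interface = T_in − Q·ΣR_partial = 294.5 K − (439.7)(0.009213) = 290.4 K

T = 290.4 K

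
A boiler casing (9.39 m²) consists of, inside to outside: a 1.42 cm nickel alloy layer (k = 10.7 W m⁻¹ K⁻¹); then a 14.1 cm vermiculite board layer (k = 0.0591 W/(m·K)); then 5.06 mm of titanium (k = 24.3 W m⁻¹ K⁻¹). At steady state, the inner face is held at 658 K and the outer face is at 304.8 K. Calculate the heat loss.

Series thermal resistances, inner to outer:
  R_nickel alloy = L/(kA) = 0.0142/(10.7·9.39) = 1.413×10^-4 K/W
  R_vermiculite board = L/(kA) = 0.141/(0.0591·9.39) = 0.2541 K/W
  R_titanium = L/(kA) = 0.00506/(24.3·9.39) = 2.218×10^-5 K/W
ΣR = 1.413×10^-4 + 0.2541 + 2.218×10^-5 = 0.2543 K/W
Q = ΔT/ΣR = (658 K − 304.8 K)/0.2543 = 1390 W

Q = 1390 W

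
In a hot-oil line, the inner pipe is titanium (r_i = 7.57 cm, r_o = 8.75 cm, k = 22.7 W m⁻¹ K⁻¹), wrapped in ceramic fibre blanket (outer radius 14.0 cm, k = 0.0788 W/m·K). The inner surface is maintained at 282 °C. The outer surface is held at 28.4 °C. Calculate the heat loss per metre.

Treat each layer as a resistance in series:
  R'_titanium = ln(0.0875/0.0757)/(2πk) = 0.1449/(2π·22.7) = 0.001016 m·K/W
  R'_ceramic fibre blanket = ln(0.140/0.0875)/(2πk) = 0.4700/(2π·0.0788) = 0.9493 m·K/W
ΣR = 0.001016 + 0.9493 = 0.9503 m·K/W
Q' = ΔT/ΣR = (282 °C − 28.4 °C)/0.9503 = 267 W/m

Q' = 267 W/m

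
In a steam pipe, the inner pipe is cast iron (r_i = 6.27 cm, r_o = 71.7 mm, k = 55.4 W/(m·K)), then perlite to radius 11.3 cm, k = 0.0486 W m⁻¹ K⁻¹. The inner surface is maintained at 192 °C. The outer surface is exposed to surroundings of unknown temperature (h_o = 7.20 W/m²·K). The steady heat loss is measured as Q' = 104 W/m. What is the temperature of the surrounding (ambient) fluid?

Series resistances:
  R'_cast iron = ln(0.0717/0.0627)/(2πk) = 0.1341/(2π·55.4) = 3.853×10^-4 m·K/W
  R'_perlite = ln(0.113/0.0717)/(2πk) = 0.4549/(2π·0.0486) = 1.490 m·K/W
  R'_conv,out = 1/(2πr h) = 1/(2π·0.113·7.20) = 0.1956 m·K/W
ΣR = 1.686 m·K/W
ΔT = Q'·ΣR = 104 × 1.686 = 175.3 K
Heat flows outward, so T_out = T_in − ΔT = 192 − 175.3 = 16.7 °C

T_out = 16.7 °C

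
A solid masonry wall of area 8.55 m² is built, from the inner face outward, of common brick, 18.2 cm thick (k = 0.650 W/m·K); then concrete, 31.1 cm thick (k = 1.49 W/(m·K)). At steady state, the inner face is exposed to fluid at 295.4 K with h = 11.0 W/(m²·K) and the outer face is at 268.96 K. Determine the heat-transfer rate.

Q = 390 W

Treat each layer as a resistance in series:
  R_conv,in = 1/(hA) = 1/(11.0·8.55) = 0.01063 K/W
  R_common brick = L/(kA) = 0.182/(0.650·8.55) = 0.03275 K/W
  R_concrete = L/(kA) = 0.311/(1.49·8.55) = 0.02441 K/W
ΣR = 0.01063 + 0.03275 + 0.02441 = 0.06779 K/W
Q = ΔT/ΣR = (295.4 K − 268.96 K)/0.06779 = 390 W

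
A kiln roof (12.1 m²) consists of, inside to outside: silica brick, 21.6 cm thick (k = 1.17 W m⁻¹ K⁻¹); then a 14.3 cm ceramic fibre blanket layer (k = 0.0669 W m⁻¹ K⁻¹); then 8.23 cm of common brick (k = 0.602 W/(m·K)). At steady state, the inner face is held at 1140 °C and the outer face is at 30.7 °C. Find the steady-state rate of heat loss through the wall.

Q = 5.46 kW

Series thermal resistances, inner to outer:
  R_silica brick = L/(kA) = 0.216/(1.17·12.1) = 0.01526 K/W
  R_ceramic fibre blanket = L/(kA) = 0.143/(0.0669·12.1) = 0.1767 K/W
  R_common brick = L/(kA) = 0.0823/(0.602·12.1) = 0.01130 K/W
ΣR = 0.01526 + 0.1767 + 0.01130 = 0.2033 K/W
Q = ΔT/ΣR = (1140 °C − 30.7 °C)/0.2033 = 5460 W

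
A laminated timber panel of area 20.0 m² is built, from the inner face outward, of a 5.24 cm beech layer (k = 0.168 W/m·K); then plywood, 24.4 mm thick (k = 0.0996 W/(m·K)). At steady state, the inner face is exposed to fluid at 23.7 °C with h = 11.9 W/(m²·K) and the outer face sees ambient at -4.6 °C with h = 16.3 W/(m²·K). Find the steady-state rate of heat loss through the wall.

Q = 806 W

Resistance network (inner→outer):
  R_conv,in = 1/(hA) = 1/(11.9·20.0) = 0.004202 K/W
  R_beech = L/(kA) = 0.0524/(0.168·20.0) = 0.01560 K/W
  R_plywood = L/(kA) = 0.0244/(0.0996·20.0) = 0.01225 K/W
  R_conv,out = 1/(hA) = 1/(16.3·20.0) = 0.003067 K/W
ΣR = 0.004202 + 0.01560 + 0.01225 + 0.003067 = 0.03512 K/W
Q = ΔT/ΣR = (23.7 °C − -4.6 °C)/0.03512 = 806 W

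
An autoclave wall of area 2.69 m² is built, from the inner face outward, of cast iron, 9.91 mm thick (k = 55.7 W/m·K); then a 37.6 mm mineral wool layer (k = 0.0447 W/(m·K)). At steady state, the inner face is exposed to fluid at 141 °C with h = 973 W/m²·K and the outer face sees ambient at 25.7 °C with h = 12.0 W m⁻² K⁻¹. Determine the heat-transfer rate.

Treat each layer as a resistance in series:
  R_conv,in = 1/(hA) = 1/(973·2.69) = 3.821×10^-4 K/W
  R_cast iron = L/(kA) = 0.00991/(55.7·2.69) = 6.614×10^-5 K/W
  R_mineral wool = L/(kA) = 0.0376/(0.0447·2.69) = 0.3127 K/W
  R_conv,out = 1/(hA) = 1/(12.0·2.69) = 0.03098 K/W
ΣR = 3.821×10^-4 + 6.614×10^-5 + 0.3127 + 0.03098 = 0.3441 K/W
Q = ΔT/ΣR = (141 °C − 25.7 °C)/0.3441 = 335 W

Q = 335 W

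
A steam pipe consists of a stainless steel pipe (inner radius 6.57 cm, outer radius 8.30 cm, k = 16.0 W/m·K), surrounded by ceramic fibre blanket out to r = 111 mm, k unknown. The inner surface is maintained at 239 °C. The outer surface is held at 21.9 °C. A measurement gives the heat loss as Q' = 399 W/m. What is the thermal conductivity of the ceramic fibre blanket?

ΣR = ΔT/Q' = |239 − 21.9|/399 = 0.5441 m·K/W
Known resistances:
  R'_stainless steel = ln(0.0830/0.0657)/(2πk) = 0.2337/(2π·16.0) = 0.002325 m·K/W
R_ceramic fibre blanket = ΣR − ΣR_known = 0.5441 − 0.002325 = 0.5418 m·K/W
ln(r₂/r₁)/(2πk) = 0.5418 ⇒ k = 0.2907/(2π·0.5418) = 0.0854 W/m·K

k = 0.0854 W/m·K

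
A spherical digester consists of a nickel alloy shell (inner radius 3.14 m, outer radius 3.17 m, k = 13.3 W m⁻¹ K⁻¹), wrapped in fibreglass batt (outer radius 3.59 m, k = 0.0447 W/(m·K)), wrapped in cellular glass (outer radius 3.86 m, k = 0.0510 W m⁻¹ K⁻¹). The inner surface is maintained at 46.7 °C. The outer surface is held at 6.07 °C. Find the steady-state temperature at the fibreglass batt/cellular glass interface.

T = 18.9 °C

Treat each layer as a resistance in series:
  R_nickel alloy = (1/3.14 − 1/3.17)/(4πk) = 0.003014/(4π·13.3) = 1.803×10^-5 K/W
  R_fibreglass batt = (1/3.17 − 1/3.59)/(4πk) = 0.03691/(4π·0.0447) = 0.06570 K/W
  R_cellular glass = (1/3.59 − 1/3.86)/(4πk) = 0.01948/(4π·0.0510) = 0.03040 K/W
ΣR = 1.803×10^-5 + 0.06570 + 0.03040 = 0.09612 K/W
Q = ΔT/ΣR = (46.7 °C − 6.07 °C)/0.09612 = 422.7 W
From the inner boundary to the fibreglass batt/cellular glass interface, ΣR_partial = 0.06572 K/W.
T_interface = T_in − Q·ΣR_partial = 46.7 °C − (422.7)(0.06572) = 18.9 °C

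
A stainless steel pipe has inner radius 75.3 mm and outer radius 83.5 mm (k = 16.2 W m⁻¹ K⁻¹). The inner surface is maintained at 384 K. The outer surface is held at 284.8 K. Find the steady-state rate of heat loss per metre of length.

Q' = 2πk·ΔT/ln(r₂/r₁) = 2π × 16.2 × 99.2 / ln(0.0835/0.0753) = 97700 W/m

Q' = 97.7 kW/m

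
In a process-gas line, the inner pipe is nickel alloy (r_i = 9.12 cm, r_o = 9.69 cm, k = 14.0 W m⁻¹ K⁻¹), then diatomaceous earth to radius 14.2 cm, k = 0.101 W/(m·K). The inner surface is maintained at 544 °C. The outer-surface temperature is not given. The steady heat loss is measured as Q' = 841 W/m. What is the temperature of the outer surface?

T_out = 37.0 °C

Sum the resistances:
  R'_nickel alloy = ln(0.0969/0.0912)/(2πk) = 0.06062/(2π·14.0) = 6.892×10^-4 m·K/W
  R'_diatomaceous earth = ln(0.142/0.0969)/(2πk) = 0.3821/(2π·0.101) = 0.6022 m·K/W
ΣR = 0.6029 m·K/W
ΔT = Q'·ΣR = 841 × 0.6029 = 507.0 K
Heat flows outward, so T_out = T_in − ΔT = 544 − 507.0 = 37.0 °C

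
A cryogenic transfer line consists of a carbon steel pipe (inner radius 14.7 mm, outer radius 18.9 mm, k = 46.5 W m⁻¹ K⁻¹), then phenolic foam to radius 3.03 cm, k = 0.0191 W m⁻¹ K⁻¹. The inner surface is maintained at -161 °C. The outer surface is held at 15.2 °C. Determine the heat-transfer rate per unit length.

Treat each layer as a resistance in series:
  R'_carbon steel = ln(0.0189/0.0147)/(2πk) = 0.2513/(2π·46.5) = 8.602×10^-4 m·K/W
  R'_phenolic foam = ln(0.0303/0.0189)/(2πk) = 0.4720/(2π·0.0191) = 3.933 m·K/W
ΣR = 8.602×10^-4 + 3.933 = 3.934 m·K/W
Q' = ΔT/ΣR = (-161 °C − 15.2 °C)/3.934 = -44.8 W/m
(Negative Q' ⇒ heat flows inward; heat gain = 44.8 W/m.)

Q' = 44.8 W/m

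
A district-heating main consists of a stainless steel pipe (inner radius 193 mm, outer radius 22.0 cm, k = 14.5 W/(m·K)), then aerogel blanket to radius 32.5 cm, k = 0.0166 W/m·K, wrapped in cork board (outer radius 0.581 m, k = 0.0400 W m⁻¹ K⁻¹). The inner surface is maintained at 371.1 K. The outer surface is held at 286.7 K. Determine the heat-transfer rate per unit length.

Q' = 13.9 W/m

Series thermal resistances, inner to outer:
  R'_stainless steel = ln(0.220/0.193)/(2πk) = 0.1309/(2π·14.5) = 0.001437 m·K/W
  R'_aerogel blanket = ln(0.325/0.220)/(2πk) = 0.3902/(2π·0.0166) = 3.741 m·K/W
  R'_cork board = ln(0.581/0.325)/(2πk) = 0.5809/(2π·0.0400) = 2.311 m·K/W
ΣR = 0.001437 + 3.741 + 2.311 = 6.053 m·K/W
Q' = ΔT/ΣR = (371.1 K − 286.7 K)/6.053 = 13.9 W/m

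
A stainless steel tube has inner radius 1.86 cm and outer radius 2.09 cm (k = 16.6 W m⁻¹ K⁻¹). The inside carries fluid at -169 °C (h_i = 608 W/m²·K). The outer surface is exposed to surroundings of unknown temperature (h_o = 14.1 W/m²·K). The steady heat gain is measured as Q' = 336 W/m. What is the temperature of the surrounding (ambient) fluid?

T_out = 17.6 °C

Sum the resistances:
  R'_conv,in = 1/(2πr h) = 1/(2π·0.0186·608) = 0.01407 m·K/W
  R'_stainless steel = ln(0.0209/0.0186)/(2πk) = 0.1166/(2π·16.6) = 0.001118 m·K/W
  R'_conv,out = 1/(2πr h) = 1/(2π·0.0209·14.1) = 0.5401 m·K/W
ΣR = 0.5553 m·K/W
ΔT = Q'·ΣR = 336 × 0.5553 = 186.6 K
Heat flows inward, so T_out = T_in + ΔT = -169 + 186.6 = 17.6 °C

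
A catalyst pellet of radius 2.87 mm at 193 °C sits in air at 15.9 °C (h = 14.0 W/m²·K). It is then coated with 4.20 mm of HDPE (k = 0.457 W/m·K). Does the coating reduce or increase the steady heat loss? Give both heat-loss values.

increases: 0.257 → 1.18 W

Critical radius for a sphere: r_cr = 2k/h = 0.0653 m = 6.53 cm.
Outer radius after coating: r₂ = 0.00287 + 0.00420 = 0.00707 m.
Since r₁ < r_cr and r₂ ≤ r_cr, the coating moves toward the maximum at r_cr — heat loss rises.
Bare: R = 1/(4πr₁²h) = 690.1 K/W; Q = 177.1/690.1 = 0.257 W.
Coated: R = R_cond + R_conv = 149.8 K/W; Q = 177.1/149.8 = 1.18 W.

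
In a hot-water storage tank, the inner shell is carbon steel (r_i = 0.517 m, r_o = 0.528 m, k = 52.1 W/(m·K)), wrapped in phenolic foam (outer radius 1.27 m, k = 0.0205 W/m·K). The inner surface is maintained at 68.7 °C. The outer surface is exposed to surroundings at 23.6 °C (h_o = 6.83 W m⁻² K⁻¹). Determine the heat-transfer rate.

Series thermal resistances, inner to outer:
  R_carbon steel = (1/0.517 − 1/0.528)/(4πk) = 0.04030/(4π·52.1) = 6.155×10^-5 K/W
  R_phenolic foam = (1/0.528 − 1/1.27)/(4πk) = 1.107/(4π·0.0205) = 4.295 K/W
  R_conv,out = 1/(4πr²h) = 1/(4π·1.27²·6.83) = 0.007224 K/W
ΣR = 6.155×10^-5 + 4.295 + 0.007224 = 4.302 K/W
Q = ΔT/ΣR = (68.7 °C − 23.6 °C)/4.302 = 10.5 W

Q = 10.5 W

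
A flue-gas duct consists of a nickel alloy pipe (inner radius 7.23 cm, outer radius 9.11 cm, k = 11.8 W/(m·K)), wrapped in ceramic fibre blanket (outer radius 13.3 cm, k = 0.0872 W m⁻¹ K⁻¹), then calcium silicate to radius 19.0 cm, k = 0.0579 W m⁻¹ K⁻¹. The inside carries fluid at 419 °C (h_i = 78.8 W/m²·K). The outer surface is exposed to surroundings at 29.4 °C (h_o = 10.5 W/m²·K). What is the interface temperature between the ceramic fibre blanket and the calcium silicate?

Resistance network (inner→outer):
  R'_conv,in = 1/(2πr h) = 1/(2π·0.0723·78.8) = 0.02794 m·K/W
  R'_nickel alloy = ln(0.0911/0.0723)/(2πk) = 0.2311/(2π·11.8) = 0.003117 m·K/W
  R'_ceramic fibre blanket = ln(0.133/0.0911)/(2πk) = 0.3784/(2π·0.0872) = 0.6906 m·K/W
  R'_calcium silicate = ln(0.190/0.133)/(2πk) = 0.3567/(2π·0.0579) = 0.9804 m·K/W
  R'_conv,out = 1/(2πr h) = 1/(2π·0.190·10.5) = 0.07978 m·K/W
ΣR = 0.02794 + 0.003117 + 0.6906 + 0.9804 + 0.07978 = 1.782 m·K/W
Q' = ΔT/ΣR = (419 °C − 29.4 °C)/1.782 = 218.6 W/m
From the inner boundary to the ceramic fibre blanket/calcium silicate interface, ΣR_partial = 0.7217 m·K/W.
T_interface = T_in − Q'·ΣR_partial = 419 °C − (218.6)(0.7217) = 261 °C

T = 261 °C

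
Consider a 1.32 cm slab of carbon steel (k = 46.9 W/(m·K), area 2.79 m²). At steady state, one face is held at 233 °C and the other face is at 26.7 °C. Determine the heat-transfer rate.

Q = 2050 kW

Q = kA·ΔT/L = 46.9 × 2.79 × |233 °C − 26.7 °C| / 0.0132 = 2.05×10^6 W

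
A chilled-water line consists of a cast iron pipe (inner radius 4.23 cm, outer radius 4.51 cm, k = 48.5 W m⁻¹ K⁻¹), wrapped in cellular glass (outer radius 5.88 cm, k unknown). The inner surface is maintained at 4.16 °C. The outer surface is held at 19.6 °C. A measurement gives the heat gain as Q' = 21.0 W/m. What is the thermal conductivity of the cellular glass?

k = 0.0574 W/m·K

ΣR = ΔT/Q' = |4.16 − 19.6|/21.0 = 0.7352 m·K/W
Known resistances:
  R'_cast iron = ln(0.0451/0.0423)/(2πk) = 0.06410/(2π·48.5) = 2.103×10^-4 m·K/W
R_cellular glass = ΣR − ΣR_known = 0.7352 − 2.103×10^-4 = 0.7350 m·K/W
ln(r₂/r₁)/(2πk) = 0.7350 ⇒ k = 0.2653/(2π·0.7350) = 0.0574 W/m·K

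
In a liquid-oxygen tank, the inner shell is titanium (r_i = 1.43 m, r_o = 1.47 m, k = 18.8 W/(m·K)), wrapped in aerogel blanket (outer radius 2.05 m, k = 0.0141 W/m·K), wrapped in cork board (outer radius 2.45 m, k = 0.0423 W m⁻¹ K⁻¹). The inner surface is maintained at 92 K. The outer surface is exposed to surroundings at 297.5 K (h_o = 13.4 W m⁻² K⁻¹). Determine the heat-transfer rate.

Treat each layer as a resistance in series:
  R_titanium = (1/1.43 − 1/1.47)/(4πk) = 0.01903/(4π·18.8) = 8.055×10^-5 K/W
  R_aerogel blanket = (1/1.47 − 1/2.05)/(4πk) = 0.1925/(4π·0.0141) = 1.086 K/W
  R_cork board = (1/2.05 − 1/2.45)/(4πk) = 0.07964/(4π·0.0423) = 0.1498 K/W
  R_conv,out = 1/(4πr²h) = 1/(4π·2.45²·13.4) = 9.894×10^-4 K/W
ΣR = 8.055×10^-5 + 1.086 + 0.1498 + 9.894×10^-4 = 1.237 K/W
Q = ΔT/ΣR = (92 K − 297.5 K)/1.237 = -166 W
(Negative Q ⇒ heat flows inward; heat gain = 166 W.)

Q = 166 W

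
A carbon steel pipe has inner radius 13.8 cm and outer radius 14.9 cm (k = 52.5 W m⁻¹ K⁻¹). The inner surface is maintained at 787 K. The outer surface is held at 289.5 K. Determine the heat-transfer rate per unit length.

Q' = 2.14×10^6 W/m

Q' = 2πk·ΔT/ln(r₂/r₁) = 2π × 52.5 × 497.5 / ln(0.149/0.138) = 2.14×10^6 W/m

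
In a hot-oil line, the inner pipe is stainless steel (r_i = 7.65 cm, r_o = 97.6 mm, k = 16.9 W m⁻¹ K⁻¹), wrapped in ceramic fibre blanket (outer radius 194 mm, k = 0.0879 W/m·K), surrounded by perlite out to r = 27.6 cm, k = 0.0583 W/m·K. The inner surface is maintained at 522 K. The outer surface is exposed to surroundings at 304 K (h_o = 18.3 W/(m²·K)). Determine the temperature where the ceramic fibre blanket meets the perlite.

Resistance network (inner→outer):
  R'_stainless steel = ln(0.0976/0.0765)/(2πk) = 0.2436/(2π·16.9) = 0.002294 m·K/W
  R'_ceramic fibre blanket = ln(0.194/0.0976)/(2πk) = 0.6870/(2π·0.0879) = 1.244 m·K/W
  R'_perlite = ln(0.276/0.194)/(2πk) = 0.3525/(2π·0.0583) = 0.9624 m·K/W
  R'_conv,out = 1/(2πr h) = 1/(2π·0.276·18.3) = 0.03151 m·K/W
ΣR = 0.002294 + 1.244 + 0.9624 + 0.03151 = 2.240 m·K/W
Q' = ΔT/ΣR = (522 K − 304 K)/2.240 = 97.32 W/m
From the inner boundary to the ceramic fibre blanket/perlite interface, ΣR_partial = 1.246 m·K/W.
T_interface = T_in − Q'·ΣR_partial = 522 K − (97.32)(1.246) = 401 K

T = 401 K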